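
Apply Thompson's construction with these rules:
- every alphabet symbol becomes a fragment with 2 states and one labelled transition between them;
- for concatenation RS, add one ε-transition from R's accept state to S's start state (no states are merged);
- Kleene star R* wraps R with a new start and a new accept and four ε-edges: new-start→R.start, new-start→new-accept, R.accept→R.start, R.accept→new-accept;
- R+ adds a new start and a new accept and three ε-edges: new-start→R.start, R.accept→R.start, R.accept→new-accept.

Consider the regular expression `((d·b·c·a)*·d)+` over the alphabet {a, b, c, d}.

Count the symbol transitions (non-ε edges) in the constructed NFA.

Building bottom-up:
Each of the 5 symbol leaves contributes exactly 1 symbol transition.
  d·b·c·a = 4 symbol transitions
  (d·b·c·a)* = 4 symbol transitions
  (d·b·c·a)*·d = 5 symbol transitions
  ((d·b·c·a)*·d)+ = 5 symbol transitions

5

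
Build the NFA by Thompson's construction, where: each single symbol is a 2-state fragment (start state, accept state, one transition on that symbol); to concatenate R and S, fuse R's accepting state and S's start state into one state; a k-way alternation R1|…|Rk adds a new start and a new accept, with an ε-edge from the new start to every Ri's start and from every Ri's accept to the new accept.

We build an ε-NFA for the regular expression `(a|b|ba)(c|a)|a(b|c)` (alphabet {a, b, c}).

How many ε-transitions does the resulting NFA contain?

18

Per subexpression:
Each of the 9 symbol leaves contributes 0 ε-transitions.
  ba = 0 ε-transitions
  a|b|ba = 6 ε-transitions
  c|a = 4 ε-transitions
  (a|b|ba)(c|a) = 10 ε-transitions
  b|c = 4 ε-transitions
  a(b|c) = 4 ε-transitions
  (a|b|ba)(c|a)|a(b|c) = 18 ε-transitions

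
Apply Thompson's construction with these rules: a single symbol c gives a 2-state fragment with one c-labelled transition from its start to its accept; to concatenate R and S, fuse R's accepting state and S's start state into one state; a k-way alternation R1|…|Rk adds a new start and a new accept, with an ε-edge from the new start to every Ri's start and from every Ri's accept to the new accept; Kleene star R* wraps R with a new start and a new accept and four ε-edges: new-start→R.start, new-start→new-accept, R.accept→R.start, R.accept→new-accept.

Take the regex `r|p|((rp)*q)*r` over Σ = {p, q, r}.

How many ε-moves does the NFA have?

14

Recursing over subexpressions:
Each of the 6 symbol leaves contributes 0 ε-transitions.
  rp — 0 ε-transitions
  (rp)* — 4 ε-transitions
  (rp)*q — 4 ε-transitions
  ((rp)*q)* — 8 ε-transitions
  ((rp)*q)*r — 8 ε-transitions
  r|p|((rp)*q)*r — 14 ε-transitions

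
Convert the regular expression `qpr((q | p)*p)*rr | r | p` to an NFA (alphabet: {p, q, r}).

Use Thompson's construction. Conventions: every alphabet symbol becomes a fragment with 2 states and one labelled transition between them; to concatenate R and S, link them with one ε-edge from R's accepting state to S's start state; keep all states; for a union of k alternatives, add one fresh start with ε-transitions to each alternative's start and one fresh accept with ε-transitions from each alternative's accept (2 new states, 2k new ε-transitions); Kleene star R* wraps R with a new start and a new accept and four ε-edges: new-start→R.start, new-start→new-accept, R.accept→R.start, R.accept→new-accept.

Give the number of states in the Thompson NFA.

28

Building bottom-up:
Each of the 10 symbol leaves contributes a 2-state fragment.
  q | p — 6 states
  (q | p)* — 8 states
  (q | p)*p — 10 states
  ((q | p)*p)* — 12 states
  qpr((q | p)*p)*rr — 22 states
  qpr((q | p)*p)*rr | r | p — 28 states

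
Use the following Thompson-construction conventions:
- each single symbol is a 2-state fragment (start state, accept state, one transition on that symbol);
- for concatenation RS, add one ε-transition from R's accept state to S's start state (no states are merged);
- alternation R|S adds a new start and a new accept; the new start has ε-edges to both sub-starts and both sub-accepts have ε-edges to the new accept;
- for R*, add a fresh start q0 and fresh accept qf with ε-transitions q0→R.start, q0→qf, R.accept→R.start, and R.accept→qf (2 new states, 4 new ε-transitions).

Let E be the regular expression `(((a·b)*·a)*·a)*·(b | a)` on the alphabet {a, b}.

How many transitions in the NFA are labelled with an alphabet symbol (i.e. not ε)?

Per subexpression:
Each of the 6 symbol leaves contributes exactly 1 symbol transition.
  a·b — 2 symbol transitions
  (a·b)* — 2 symbol transitions
  (a·b)*·a — 3 symbol transitions
  ((a·b)*·a)* — 3 symbol transitions
  ((a·b)*·a)*·a — 4 symbol transitions
  (((a·b)*·a)*·a)* — 4 symbol transitions
  b | a — 2 symbol transitions
  (((a·b)*·a)*·a)*·(b | a) — 6 symbol transitions

6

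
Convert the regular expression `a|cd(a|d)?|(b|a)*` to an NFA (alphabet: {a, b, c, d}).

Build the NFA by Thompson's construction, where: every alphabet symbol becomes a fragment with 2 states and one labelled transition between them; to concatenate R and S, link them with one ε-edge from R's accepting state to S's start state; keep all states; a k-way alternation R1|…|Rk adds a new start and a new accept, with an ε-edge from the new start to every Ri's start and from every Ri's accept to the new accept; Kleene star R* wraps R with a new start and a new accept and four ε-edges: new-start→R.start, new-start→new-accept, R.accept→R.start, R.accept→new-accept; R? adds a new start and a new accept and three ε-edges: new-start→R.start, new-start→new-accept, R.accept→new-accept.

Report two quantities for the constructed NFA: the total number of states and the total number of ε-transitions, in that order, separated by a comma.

24, 23

Bottom-up over the parse tree:
Each of the 7 symbol leaves contributes 2 states and 0 ε-transitions.
  a|d : 6 states, 4 ε-transitions
  (a|d)? : 8 states, 7 ε-transitions
  cd(a|d)? : 12 states, 9 ε-transitions
  b|a : 6 states, 4 ε-transitions
  (b|a)* : 8 states, 8 ε-transitions
  a|cd(a|d)?|(b|a)* : 24 states, 23 ε-transitions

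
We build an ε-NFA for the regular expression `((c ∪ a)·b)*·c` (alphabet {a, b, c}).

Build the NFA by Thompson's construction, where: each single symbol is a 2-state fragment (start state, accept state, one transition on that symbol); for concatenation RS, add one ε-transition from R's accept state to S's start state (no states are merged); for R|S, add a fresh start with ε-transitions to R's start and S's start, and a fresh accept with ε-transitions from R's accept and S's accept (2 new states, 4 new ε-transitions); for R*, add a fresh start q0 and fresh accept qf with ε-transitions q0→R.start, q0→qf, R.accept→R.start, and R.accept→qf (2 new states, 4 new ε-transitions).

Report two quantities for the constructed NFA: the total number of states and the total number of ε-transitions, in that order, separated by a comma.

12, 10

Bottom-up over the parse tree:
Each of the 4 symbol leaves contributes 2 states and 0 ε-transitions.
  c ∪ a : 6 states, 4 ε-transitions
  (c ∪ a)·b : 8 states, 5 ε-transitions
  ((c ∪ a)·b)* : 10 states, 9 ε-transitions
  ((c ∪ a)·b)*·c : 12 states, 10 ε-transitions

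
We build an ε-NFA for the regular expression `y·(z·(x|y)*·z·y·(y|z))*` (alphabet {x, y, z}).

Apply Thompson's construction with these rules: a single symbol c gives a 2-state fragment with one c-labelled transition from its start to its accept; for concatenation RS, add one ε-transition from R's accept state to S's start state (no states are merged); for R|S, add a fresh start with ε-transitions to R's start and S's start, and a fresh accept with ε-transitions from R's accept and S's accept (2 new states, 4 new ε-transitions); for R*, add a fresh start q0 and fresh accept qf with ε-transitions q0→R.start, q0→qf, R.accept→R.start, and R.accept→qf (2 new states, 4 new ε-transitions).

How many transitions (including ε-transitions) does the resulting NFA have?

29

Bottom-up over the parse tree:
Each of the 8 symbol leaves contributes 1 transition (1 symbol, 0 ε).
  x|y : 6 transitions (2 symbol, 4 ε)
  (x|y)* : 10 transitions (2 symbol, 8 ε)
  y|z : 6 transitions (2 symbol, 4 ε)
  z·(x|y)*·z·y·(y|z) : 23 transitions (7 symbol, 16 ε)
  (z·(x|y)*·z·y·(y|z))* : 27 transitions (7 symbol, 20 ε)
  y·(z·(x|y)*·z·y·(y|z))* : 29 transitions (8 symbol, 21 ε)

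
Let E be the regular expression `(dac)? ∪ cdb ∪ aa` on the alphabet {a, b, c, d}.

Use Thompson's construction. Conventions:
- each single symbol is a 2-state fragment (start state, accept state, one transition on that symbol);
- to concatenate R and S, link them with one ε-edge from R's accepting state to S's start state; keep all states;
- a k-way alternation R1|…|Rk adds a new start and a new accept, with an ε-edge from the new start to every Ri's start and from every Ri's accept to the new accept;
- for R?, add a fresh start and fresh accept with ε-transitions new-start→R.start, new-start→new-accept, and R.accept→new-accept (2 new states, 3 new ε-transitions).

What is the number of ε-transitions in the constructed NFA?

Bottom-up over the parse tree:
Each of the 8 symbol leaves contributes 0 ε-transitions.
  dac → 2 ε-transitions
  (dac)? → 5 ε-transitions
  cdb → 2 ε-transitions
  aa → 1 ε-transition
  (dac)? ∪ cdb ∪ aa → 14 ε-transitions

14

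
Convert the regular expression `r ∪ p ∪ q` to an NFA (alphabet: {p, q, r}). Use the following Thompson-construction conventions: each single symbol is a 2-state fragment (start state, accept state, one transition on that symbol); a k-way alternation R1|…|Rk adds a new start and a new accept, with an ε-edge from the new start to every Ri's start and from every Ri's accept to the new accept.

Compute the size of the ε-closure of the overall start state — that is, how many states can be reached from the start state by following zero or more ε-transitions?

4

Let C(F) = |ε-closure(F.start)| within fragment F, and note whether F accepts ε. Symbol fragments have C = 1 and do not accept ε. Then:
  r ∪ p ∪ q : |ε-closure| = 1 + 1 + 1 + 1 = 4 (the new accept is not ε-reachable since no branch accepts ε)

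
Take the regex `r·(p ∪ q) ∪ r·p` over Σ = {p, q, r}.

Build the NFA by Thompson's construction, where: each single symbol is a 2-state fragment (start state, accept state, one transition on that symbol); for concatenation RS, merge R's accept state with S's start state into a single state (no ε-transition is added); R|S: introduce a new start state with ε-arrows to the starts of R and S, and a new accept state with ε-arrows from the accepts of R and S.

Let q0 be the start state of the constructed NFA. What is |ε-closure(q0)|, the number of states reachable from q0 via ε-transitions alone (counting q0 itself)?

3

Let C(F) = |ε-closure(F.start)| within fragment F, and note whether F accepts ε. Symbol fragments have C = 1 and do not accept ε. Then:
  p ∪ q : new start ε-reaches every alternative's start; none of them accept ε, so the new accept is not reached: C = 1 + 1 + 1 = 3
  r·(p ∪ q) : same as the first factor's closure: C = 1
  r·p : C equals the left operand's closure size = 1 (its accept is not ε-reachable, so the closure stops there)
  r·(p ∪ q) ∪ r·p : new start ε-reaches every alternative's start; none of them accept ε, so the new accept is not reached: C = 1 + 1 + 1 = 3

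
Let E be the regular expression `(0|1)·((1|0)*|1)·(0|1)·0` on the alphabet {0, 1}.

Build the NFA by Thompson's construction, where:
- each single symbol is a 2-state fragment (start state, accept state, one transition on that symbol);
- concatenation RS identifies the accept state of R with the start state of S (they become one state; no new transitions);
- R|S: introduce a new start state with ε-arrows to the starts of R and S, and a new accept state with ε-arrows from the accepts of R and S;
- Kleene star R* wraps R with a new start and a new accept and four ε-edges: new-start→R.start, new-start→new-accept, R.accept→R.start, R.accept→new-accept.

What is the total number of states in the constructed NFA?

Per subexpression:
Each of the 8 symbol leaves contributes a 2-state fragment.
  0|1 : 6 states
  1|0 : 6 states
  (1|0)* : 8 states
  (1|0)*|1 : 12 states
  0|1 : 6 states
  (0|1)·((1|0)*|1)·(0|1)·0 : 23 states

23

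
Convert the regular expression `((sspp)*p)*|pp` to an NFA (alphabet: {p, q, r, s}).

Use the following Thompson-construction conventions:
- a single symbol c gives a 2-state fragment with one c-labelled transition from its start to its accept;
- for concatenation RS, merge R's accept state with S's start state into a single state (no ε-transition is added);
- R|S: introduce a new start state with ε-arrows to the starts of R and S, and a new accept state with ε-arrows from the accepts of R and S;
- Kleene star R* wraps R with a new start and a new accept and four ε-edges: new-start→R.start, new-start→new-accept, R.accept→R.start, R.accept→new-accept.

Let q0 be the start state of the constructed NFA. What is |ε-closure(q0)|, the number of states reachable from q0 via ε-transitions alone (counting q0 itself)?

8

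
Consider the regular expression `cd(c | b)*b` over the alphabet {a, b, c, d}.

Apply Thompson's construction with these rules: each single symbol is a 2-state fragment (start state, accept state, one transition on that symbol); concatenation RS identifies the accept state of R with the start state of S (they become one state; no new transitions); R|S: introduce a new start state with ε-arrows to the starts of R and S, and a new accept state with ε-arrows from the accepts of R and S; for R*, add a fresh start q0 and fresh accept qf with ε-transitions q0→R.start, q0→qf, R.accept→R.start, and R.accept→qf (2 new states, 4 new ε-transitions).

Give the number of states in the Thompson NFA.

11

Building bottom-up:
Each of the 5 symbol leaves contributes a 2-state fragment.
  c | b → 6 states
  (c | b)* → 8 states
  cd(c | b)*b → 11 states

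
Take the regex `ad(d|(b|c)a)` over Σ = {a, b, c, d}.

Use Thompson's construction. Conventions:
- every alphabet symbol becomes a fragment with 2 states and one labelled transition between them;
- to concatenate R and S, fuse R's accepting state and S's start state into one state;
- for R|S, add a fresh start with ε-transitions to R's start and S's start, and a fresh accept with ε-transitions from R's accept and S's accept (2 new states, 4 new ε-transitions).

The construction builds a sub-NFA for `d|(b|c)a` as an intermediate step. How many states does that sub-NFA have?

Fragment for `d|(b|c)a`:
Each of the 4 symbol leaves contributes a 2-state fragment.
  b|c : 6 states
  (b|c)a : 7 states
  d|(b|c)a : 11 states

11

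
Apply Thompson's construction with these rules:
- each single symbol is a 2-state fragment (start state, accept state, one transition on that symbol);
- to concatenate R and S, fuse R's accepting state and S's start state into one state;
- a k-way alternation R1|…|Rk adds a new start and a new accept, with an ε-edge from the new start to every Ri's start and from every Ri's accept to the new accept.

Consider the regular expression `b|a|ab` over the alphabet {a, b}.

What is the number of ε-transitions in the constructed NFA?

Building bottom-up:
Each of the 4 symbol leaves contributes 0 ε-transitions.
  ab — 0 ε-transitions
  b|a|ab — 6 ε-transitions

6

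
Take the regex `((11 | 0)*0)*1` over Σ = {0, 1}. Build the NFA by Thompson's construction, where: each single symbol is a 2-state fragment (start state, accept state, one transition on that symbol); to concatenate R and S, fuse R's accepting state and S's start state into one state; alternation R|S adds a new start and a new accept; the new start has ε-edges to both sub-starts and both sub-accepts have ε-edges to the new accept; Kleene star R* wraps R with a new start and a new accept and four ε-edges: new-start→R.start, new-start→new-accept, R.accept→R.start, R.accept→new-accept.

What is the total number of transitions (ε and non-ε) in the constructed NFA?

17

Bottom-up over the parse tree:
Each of the 5 symbol leaves contributes 1 transition (1 symbol, 0 ε).
  11 → 2 transitions (2 symbol, 0 ε)
  11 | 0 → 7 transitions (3 symbol, 4 ε)
  (11 | 0)* → 11 transitions (3 symbol, 8 ε)
  (11 | 0)*0 → 12 transitions (4 symbol, 8 ε)
  ((11 | 0)*0)* → 16 transitions (4 symbol, 12 ε)
  ((11 | 0)*0)*1 → 17 transitions (5 symbol, 12 ε)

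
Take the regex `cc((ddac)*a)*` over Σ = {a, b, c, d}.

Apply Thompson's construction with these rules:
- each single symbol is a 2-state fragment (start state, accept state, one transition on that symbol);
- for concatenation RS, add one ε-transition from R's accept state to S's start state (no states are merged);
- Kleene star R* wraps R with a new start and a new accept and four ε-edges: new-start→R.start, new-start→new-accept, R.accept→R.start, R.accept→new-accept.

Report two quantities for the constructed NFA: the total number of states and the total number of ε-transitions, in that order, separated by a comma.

Building bottom-up:
Each of the 7 symbol leaves contributes 2 states and 0 ε-transitions.
  ddac : 8 states, 3 ε-transitions
  (ddac)* : 10 states, 7 ε-transitions
  (ddac)*a : 12 states, 8 ε-transitions
  ((ddac)*a)* : 14 states, 12 ε-transitions
  cc((ddac)*a)* : 18 states, 14 ε-transitions

18, 14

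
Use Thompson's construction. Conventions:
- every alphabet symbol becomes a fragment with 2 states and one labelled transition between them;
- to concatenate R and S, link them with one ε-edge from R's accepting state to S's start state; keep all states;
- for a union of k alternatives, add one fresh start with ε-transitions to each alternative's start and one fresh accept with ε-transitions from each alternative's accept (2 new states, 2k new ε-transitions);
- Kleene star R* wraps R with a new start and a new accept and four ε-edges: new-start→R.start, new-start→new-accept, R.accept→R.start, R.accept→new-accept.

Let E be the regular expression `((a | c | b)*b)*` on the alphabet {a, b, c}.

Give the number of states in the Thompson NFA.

Recursing over subexpressions:
Each of the 4 symbol leaves contributes a 2-state fragment.
  a | c | b → 8 states
  (a | c | b)* → 10 states
  (a | c | b)*b → 12 states
  ((a | c | b)*b)* → 14 states

14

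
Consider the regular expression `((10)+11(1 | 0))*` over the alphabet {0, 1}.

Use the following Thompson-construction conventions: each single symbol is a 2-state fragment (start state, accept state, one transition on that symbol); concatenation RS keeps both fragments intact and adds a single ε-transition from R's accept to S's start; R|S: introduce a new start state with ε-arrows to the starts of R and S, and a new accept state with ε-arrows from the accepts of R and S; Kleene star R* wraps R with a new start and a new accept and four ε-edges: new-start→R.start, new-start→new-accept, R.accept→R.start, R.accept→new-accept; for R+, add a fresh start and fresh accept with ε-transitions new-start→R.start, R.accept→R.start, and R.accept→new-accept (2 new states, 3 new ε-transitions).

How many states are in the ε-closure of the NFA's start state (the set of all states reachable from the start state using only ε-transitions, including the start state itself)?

Work bottom-up. For each fragment F, track |ε-closure(F.start)| and whether F's accept lies in that closure (i.e. whether F accepts ε). A single-symbol fragment has closure size 1 and does not accept ε.
  10 : |closure| equals the left operand's closure size = 1 (its accept is not ε-reachable, so the closure stops there)
  (10)+ : |closure| = 1 + 1 = 2 (the body doesn't accept ε, so the new accept is not reached)
  1 | 0 : new start ε-reaches every alternative's start; none of them accept ε, so the new accept is not reached: |closure| = 1 + 1 + 1 = 3
  (10)+11(1 | 0) : same as the first factor's closure: |closure| = 2
  ((10)+11(1 | 0))* : the star's fresh start ε-reaches both the body's start and the fresh accept: |closure| = 2 + 2 = 4

4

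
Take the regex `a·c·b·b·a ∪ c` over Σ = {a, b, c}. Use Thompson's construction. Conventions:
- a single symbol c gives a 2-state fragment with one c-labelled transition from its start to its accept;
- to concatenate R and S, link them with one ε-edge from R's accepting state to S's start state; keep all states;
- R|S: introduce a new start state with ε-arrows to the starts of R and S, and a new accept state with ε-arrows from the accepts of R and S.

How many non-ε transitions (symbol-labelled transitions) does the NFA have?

6

Recursing over subexpressions:
Each of the 6 symbol leaves contributes exactly 1 symbol transition.
  a·c·b·b·a — 5 symbol transitions
  a·c·b·b·a ∪ c — 6 symbol transitions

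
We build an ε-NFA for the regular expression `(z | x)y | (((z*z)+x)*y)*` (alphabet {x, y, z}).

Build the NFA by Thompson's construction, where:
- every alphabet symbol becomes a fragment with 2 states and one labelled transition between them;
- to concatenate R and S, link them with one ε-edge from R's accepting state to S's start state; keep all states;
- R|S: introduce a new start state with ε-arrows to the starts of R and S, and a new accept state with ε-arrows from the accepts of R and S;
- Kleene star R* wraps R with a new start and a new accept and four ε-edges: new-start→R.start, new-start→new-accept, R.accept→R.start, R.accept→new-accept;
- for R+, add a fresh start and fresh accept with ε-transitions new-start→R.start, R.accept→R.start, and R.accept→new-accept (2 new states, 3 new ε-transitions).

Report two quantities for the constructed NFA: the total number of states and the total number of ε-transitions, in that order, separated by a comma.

26, 27

Recursing over subexpressions:
Each of the 7 symbol leaves contributes 2 states and 0 ε-transitions.
  z | x → 6 states, 4 ε-transitions
  (z | x)y → 8 states, 5 ε-transitions
  z* → 4 states, 4 ε-transitions
  z*z → 6 states, 5 ε-transitions
  (z*z)+ → 8 states, 8 ε-transitions
  (z*z)+x → 10 states, 9 ε-transitions
  ((z*z)+x)* → 12 states, 13 ε-transitions
  ((z*z)+x)*y → 14 states, 14 ε-transitions
  (((z*z)+x)*y)* → 16 states, 18 ε-transitions
  (z | x)y | (((z*z)+x)*y)* → 26 states, 27 ε-transitions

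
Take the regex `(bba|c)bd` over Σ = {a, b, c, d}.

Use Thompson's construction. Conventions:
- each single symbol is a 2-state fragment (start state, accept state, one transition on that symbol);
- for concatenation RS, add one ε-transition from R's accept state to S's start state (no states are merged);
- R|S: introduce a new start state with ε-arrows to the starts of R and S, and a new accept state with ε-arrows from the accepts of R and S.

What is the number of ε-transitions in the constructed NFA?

Recursing over subexpressions:
Each of the 6 symbol leaves contributes 0 ε-transitions.
  bba : 2 ε-transitions
  bba|c : 6 ε-transitions
  (bba|c)bd : 8 ε-transitions

8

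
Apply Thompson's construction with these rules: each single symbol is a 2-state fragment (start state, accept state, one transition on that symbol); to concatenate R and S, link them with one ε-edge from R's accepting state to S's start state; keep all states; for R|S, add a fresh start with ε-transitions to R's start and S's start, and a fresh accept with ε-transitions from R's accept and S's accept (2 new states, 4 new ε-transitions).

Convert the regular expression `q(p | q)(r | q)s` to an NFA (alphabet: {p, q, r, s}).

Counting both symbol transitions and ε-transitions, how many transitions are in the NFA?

17

Per subexpression:
Each of the 6 symbol leaves contributes 1 transition (1 symbol, 0 ε).
  p | q — 6 transitions (2 symbol, 4 ε)
  r | q — 6 transitions (2 symbol, 4 ε)
  q(p | q)(r | q)s — 17 transitions (6 symbol, 11 ε)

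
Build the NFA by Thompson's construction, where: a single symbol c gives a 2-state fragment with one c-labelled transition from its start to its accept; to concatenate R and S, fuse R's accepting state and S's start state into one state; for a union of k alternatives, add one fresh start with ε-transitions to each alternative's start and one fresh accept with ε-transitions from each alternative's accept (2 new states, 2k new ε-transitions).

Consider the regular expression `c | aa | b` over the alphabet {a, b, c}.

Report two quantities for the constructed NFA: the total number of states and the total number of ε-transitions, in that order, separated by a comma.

9, 6

By structural recursion:
Each of the 4 symbol leaves contributes 2 states and 0 ε-transitions.
  aa → 3 states, 0 ε-transitions
  c | aa | b → 9 states, 6 ε-transitions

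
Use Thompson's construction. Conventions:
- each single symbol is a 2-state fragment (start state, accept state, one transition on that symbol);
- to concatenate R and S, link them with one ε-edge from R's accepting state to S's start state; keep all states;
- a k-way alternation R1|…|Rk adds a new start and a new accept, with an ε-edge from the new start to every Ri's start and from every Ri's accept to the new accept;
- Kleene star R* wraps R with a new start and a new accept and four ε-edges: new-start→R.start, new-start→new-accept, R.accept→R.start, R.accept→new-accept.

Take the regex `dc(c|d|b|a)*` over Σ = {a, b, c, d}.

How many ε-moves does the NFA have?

Building bottom-up:
Each of the 6 symbol leaves contributes 0 ε-transitions.
  c|d|b|a — 8 ε-transitions
  (c|d|b|a)* — 12 ε-transitions
  dc(c|d|b|a)* — 14 ε-transitions

14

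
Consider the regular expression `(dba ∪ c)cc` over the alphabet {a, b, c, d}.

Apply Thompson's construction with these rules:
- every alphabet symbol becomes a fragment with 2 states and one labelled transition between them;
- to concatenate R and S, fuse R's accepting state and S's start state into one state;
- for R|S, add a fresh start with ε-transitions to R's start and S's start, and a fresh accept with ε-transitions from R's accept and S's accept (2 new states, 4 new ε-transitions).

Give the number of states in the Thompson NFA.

10

Building bottom-up:
Each of the 6 symbol leaves contributes a 2-state fragment.
  dba → 4 states
  dba ∪ c → 8 states
  (dba ∪ c)cc → 10 states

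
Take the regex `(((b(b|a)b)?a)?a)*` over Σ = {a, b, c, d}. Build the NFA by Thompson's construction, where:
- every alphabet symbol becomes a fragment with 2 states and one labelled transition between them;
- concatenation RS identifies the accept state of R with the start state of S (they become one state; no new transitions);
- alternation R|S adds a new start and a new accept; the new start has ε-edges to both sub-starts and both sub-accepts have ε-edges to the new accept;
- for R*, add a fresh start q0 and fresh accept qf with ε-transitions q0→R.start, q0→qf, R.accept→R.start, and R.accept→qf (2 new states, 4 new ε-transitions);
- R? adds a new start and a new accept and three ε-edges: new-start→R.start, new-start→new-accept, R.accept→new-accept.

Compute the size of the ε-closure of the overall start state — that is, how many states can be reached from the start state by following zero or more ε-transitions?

7

Let C(F) = |ε-closure(F.start)| within fragment F, and note whether F accepts ε. Symbol fragments have C = 1 and do not accept ε. Then:
  b|a — new start ε-reaches every alternative's start; none of them accept ε, so the new accept is not reached: |closure| = 1 + 1 + 1 = 3
  b(b|a)b — same as the first factor's closure: |closure| = 1
  (b(b|a)b)? — |closure| = 1 (new start) + 1 (body) + 1 (new accept, via ε) = 3
  (b(b|a)b)?a — |closure| = 3 + (1−1) = 3 (closure spills across the concat boundary because the left factor accepts ε)
  ((b(b|a)b)?a)? — new start has ε-edges to the inner start and to the new accept, so |closure| = 2 + 3 = 5
  ((b(b|a)b)?a)?a — |closure| = 5 + (1−1) = 5 (closure spills across the concat boundary because the left factor accepts ε)
  (((b(b|a)b)?a)?a)* — new start has ε-edges to the inner start and to the new accept, so |closure| = 2 + 5 = 7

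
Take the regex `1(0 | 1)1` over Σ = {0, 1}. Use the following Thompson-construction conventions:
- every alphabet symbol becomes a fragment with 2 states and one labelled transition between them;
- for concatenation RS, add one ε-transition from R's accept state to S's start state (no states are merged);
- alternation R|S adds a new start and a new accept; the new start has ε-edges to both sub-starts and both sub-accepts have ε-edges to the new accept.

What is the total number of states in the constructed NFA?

10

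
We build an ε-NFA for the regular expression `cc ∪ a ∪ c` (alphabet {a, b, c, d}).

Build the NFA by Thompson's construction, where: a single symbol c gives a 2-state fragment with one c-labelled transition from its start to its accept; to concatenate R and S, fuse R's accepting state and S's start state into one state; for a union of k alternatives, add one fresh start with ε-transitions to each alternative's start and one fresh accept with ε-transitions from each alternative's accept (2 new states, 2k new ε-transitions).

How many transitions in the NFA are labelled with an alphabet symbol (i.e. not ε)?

4

Per subexpression:
Each of the 4 symbol leaves contributes exactly 1 symbol transition.
  cc — 2 symbol transitions
  cc ∪ a ∪ c — 4 symbol transitions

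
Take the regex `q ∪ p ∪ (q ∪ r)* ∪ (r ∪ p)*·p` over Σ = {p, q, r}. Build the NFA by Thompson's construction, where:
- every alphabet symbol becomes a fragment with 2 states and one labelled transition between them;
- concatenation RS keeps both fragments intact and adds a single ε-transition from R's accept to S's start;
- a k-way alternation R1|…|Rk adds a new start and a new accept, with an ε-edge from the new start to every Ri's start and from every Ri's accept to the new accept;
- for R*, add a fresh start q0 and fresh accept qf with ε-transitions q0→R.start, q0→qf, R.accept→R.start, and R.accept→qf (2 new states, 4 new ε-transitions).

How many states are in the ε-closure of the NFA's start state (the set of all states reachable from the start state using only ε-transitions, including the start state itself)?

Compute the ε-closure size of each fragment's start state recursively; a symbol fragment's start has no outgoing ε-edge, so its closure is just itself (size 1).
  q ∪ r : new start ε-reaches every alternative's start; none of them accept ε, so the new accept is not reached: |ε-closure| = 1 + 1 + 1 = 3
  (q ∪ r)* : the star's fresh start ε-reaches both the body's start and the fresh accept: |ε-closure| = 2 + 3 = 5
  r ∪ p : |ε-closure| = 1 + 1 + 1 = 3 (the new accept is not ε-reachable since no branch accepts ε)
  (r ∪ p)* : the star's fresh start ε-reaches both the body's start and the fresh accept: |ε-closure| = 2 + 3 = 5
  (r ∪ p)*·p : |ε-closure| = 5 + 1 = 6 (closure spills across the concat boundary because the left factor accepts ε)
  q ∪ p ∪ (q ∪ r)* ∪ (r ∪ p)*·p : new start ε-reaches every alternative's start; at least one alternative accepts ε, so the union's new accept is reached too: |ε-closure| = 1 + 1 + 1 + 5 + 6 + 1 = 15

15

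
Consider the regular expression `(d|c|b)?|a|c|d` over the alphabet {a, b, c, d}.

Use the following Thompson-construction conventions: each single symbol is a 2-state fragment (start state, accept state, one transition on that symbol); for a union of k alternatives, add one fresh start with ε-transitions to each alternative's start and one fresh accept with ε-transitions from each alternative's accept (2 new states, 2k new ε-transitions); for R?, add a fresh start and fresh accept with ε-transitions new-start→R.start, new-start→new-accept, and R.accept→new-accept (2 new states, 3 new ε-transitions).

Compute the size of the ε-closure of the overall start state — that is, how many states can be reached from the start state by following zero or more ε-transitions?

11

Let C(F) = |ε-closure(F.start)| within fragment F, and note whether F accepts ε. Symbol fragments have C = 1 and do not accept ε. Then:
  d|c|b : new start ε-reaches every alternative's start; none of them accept ε, so the new accept is not reached: |closure| = 1 + 1 + 1 + 1 = 4
  (d|c|b)? : new start has ε-edges to the inner start and to the new accept, so |closure| = 2 + 4 = 6
  (d|c|b)?|a|c|d : |closure| = 1 (new start) + (6 + 1 + 1 + 1) + 1 (new accept, since some branch ε-reaches its own accept) = 11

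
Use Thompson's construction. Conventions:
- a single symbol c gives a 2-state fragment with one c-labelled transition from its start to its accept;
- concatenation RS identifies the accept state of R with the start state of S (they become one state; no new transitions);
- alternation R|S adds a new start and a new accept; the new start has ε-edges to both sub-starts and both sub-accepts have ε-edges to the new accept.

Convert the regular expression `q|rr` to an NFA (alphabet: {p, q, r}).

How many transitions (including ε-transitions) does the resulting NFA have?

By structural recursion:
Each of the 3 symbol leaves contributes 1 transition (1 symbol, 0 ε).
  rr → 2 transitions (2 symbol, 0 ε)
  q|rr → 7 transitions (3 symbol, 4 ε)

7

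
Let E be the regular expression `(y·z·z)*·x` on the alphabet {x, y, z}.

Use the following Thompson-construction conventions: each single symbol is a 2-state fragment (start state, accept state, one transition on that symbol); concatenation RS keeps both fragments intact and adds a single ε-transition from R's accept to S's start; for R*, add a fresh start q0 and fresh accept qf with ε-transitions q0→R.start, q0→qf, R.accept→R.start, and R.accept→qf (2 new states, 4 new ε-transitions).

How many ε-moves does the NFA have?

7

Per subexpression:
Each of the 4 symbol leaves contributes 0 ε-transitions.
  y·z·z — 2 ε-transitions
  (y·z·z)* — 6 ε-transitions
  (y·z·z)*·x — 7 ε-transitions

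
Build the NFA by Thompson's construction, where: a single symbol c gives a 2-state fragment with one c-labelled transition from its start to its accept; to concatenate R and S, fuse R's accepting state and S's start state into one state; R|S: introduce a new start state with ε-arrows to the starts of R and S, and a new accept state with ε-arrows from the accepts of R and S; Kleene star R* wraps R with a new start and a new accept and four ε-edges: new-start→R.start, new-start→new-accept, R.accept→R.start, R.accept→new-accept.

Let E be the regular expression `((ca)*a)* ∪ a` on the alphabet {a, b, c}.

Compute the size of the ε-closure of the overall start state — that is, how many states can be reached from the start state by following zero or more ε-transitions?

8

Work bottom-up. For each fragment F, track |ε-closure(F.start)| and whether F's accept lies in that closure (i.e. whether F accepts ε). A single-symbol fragment has closure size 1 and does not accept ε.
  ca : |closure| equals the left operand's closure size = 1 (its accept is not ε-reachable, so the closure stops there)
  (ca)* : new start has ε-edges to the inner start and to the new accept, so |closure| = 2 + 1 = 3
  (ca)*a : the left operand accepts ε, so the closure extends into the next operand (the shared merged state is already counted); |closure| = 3 + (1−1) = 3
  ((ca)*a)* : new start has ε-edges to the inner start and to the new accept, so |closure| = 2 + 3 = 5
  ((ca)*a)* ∪ a : |closure| = 1 (new start) + (5 + 1) + 1 (new accept, since some branch ε-reaches its own accept) = 8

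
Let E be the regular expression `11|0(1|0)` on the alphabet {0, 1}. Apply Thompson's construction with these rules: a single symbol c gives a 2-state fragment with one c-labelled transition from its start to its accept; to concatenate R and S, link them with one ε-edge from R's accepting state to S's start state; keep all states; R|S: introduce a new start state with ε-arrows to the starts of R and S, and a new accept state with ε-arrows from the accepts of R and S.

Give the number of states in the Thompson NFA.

Per subexpression:
Each of the 5 symbol leaves contributes a 2-state fragment.
  11 = 4 states
  1|0 = 6 states
  0(1|0) = 8 states
  11|0(1|0) = 14 states

14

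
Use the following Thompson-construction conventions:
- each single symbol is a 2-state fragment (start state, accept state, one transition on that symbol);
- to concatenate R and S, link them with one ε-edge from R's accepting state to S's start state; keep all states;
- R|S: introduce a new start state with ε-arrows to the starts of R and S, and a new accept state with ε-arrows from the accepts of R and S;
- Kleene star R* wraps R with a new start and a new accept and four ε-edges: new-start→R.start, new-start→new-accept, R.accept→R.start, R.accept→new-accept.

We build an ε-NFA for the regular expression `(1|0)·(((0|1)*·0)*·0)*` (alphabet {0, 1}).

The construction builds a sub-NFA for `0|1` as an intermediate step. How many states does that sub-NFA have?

Fragment for `0|1`:
Each of the 2 symbol leaves contributes a 2-state fragment.
  0|1 → 6 states

6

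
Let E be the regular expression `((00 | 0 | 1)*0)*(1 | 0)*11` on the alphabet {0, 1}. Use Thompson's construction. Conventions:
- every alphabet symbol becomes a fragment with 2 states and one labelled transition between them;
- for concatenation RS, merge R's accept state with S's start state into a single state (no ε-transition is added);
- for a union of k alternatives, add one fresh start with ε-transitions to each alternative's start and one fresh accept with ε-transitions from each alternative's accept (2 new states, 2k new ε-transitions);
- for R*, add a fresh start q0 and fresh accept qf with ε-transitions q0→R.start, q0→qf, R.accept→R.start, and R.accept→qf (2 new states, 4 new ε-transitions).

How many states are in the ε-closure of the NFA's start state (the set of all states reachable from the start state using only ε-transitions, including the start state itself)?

Let C(F) = |ε-closure(F.start)| within fragment F, and note whether F accepts ε. Symbol fragments have C = 1 and do not accept ε. Then:
  00 — same as the first factor's closure: C = 1
  00 | 0 | 1 — C = 1 + 1 + 1 + 1 = 4 (the new accept is not ε-reachable since no branch accepts ε)
  (00 | 0 | 1)* — the star's fresh start ε-reaches both the body's start and the fresh accept: C = 2 + 4 = 6
  (00 | 0 | 1)*0 — the left operand accepts ε, so the closure extends into the next operand (the shared merged state is already counted); C = 6 + (1−1) = 6
  ((00 | 0 | 1)*0)* — new start has ε-edges to the inner start and to the new accept, so C = 2 + 6 = 8
  1 | 0 — C = 1 + 1 + 1 = 3 (the new accept is not ε-reachable since no branch accepts ε)
  (1 | 0)* — new start has ε-edges to the inner start and to the new accept, so C = 2 + 3 = 5
  ((00 | 0 | 1)*0)*(1 | 0)*11 — C = 8 + (5−1) + (1−1) = 12 (closure spills across the concat boundary because the left factor accepts ε)

12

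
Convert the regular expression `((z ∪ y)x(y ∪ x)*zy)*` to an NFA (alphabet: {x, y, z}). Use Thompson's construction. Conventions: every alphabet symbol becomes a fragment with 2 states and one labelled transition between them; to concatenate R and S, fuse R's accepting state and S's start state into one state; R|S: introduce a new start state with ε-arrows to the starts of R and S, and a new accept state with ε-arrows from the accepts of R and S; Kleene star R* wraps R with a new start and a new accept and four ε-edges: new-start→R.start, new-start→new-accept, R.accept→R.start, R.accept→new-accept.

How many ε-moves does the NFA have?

16

Building bottom-up:
Each of the 7 symbol leaves contributes 0 ε-transitions.
  z ∪ y → 4 ε-transitions
  y ∪ x → 4 ε-transitions
  (y ∪ x)* → 8 ε-transitions
  (z ∪ y)x(y ∪ x)*zy → 12 ε-transitions
  ((z ∪ y)x(y ∪ x)*zy)* → 16 ε-transitions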